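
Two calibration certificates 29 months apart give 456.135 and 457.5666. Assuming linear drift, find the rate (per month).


rate = (v2 - v1) / months
= (457.5666 - 456.135) / 29
= 1.4316 / 29
= 0.0494

0.0494


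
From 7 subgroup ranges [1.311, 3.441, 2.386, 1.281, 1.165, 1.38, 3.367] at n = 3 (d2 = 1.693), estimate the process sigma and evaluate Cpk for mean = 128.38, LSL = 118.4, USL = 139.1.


R_bar = (1.311 + 3.441 + 2.386 + 1.281 + 1.165 + 1.38 + 3.367) / 7 = 2.0472857
sigma = R_bar / d2 = 2.0472857 / 1.693 = 1.209265
Cp = (USL - LSL)/(6*sigma) = (139.1 - 118.4)/(6*1.209265) = 2.8530
Cpu = (139.1 - 128.38)/(3*1.209265) = 2.9550
Cpl = (128.38 - 118.4)/(3*1.209265) = 2.7510
Cpk = min(Cpu, Cpl) = 2.7510

2.7510


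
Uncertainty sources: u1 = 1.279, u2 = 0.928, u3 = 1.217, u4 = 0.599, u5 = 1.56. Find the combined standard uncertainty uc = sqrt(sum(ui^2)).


uc = sqrt(1.279^2 + 0.928^2 + 1.217^2 + 0.599^2 + 1.56^2)
uc = sqrt(6.770515)
uc = 2.6020

2.6020


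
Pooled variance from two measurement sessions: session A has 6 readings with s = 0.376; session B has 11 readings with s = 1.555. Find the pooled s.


s_p = sqrt(((n1-1)*s1^2 + (n2-1)*s2^2) / (n1+n2-2))
numerator = (6-1)*0.376^2 + (11-1)*1.555^2 = 0.70688 + 24.18025 = 24.88713
denominator = 6 + 11 - 2 = 15
s_p^2 = 24.88713 / 15 = 1.659142
s_p = sqrt(1.659142) = 1.2881

1.2881


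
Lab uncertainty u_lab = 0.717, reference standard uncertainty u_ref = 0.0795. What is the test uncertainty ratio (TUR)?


TUR = u_lab / u_ref
= 0.717 / 0.0795
= 9.0189

9.0189


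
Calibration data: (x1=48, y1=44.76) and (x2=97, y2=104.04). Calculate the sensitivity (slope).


slope = (y2 - y1) / (x2 - x1)
= (104.04 - 44.76) / (97 - 48)
= 59.2800 / 49
= 1.2098

1.2098


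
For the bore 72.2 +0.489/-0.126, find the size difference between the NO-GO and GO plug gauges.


GO = nominal - lower_tol (smallest hole = maximum material condition)
GO = 72.2 - 0.126 = 72.074
NO-GO = nominal + upper_tol (largest hole = least material condition)
NO-GO = 72.2 + 0.489 = 72.689
spread = NO-GO - GO = 72.689 - 72.074 = 0.6150

0.6150


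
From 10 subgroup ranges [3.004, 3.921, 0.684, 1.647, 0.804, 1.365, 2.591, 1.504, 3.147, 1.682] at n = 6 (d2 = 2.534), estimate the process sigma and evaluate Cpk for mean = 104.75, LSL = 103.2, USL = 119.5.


R_bar = (3.004 + 3.921 + 0.684 + 1.647 + 0.804 + 1.365 + 2.591 + 1.504 + 3.147 + 1.682) / 10 = 2.0349
sigma = R_bar / d2 = 2.0349 / 2.534 = 0.80303867
Cp = (USL - LSL)/(6*sigma) = (119.5 - 103.2)/(6*0.80303867) = 3.3830
Cpu = (119.5 - 104.75)/(3*0.80303867) = 6.1226
Cpl = (104.75 - 103.2)/(3*0.80303867) = 0.6434
Cpk = min(Cpu, Cpl) = 0.6434

0.6434


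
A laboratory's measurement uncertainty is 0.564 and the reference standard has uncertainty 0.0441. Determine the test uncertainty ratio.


TUR = u_lab / u_ref
= 0.564 / 0.0441
= 12.7891

12.7891


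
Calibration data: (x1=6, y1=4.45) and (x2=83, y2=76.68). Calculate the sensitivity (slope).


slope = (y2 - y1) / (x2 - x1)
= (76.68 - 4.45) / (83 - 6)
= 72.2300 / 77
= 0.9381

0.9381


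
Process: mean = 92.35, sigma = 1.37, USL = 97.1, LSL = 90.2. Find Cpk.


Cpu = (USL - mean) / (3*sigma) = (97.1 - 92.35) / (3*1.37) = 1.1557
Cpl = (mean - LSL) / (3*sigma) = (92.35 - 90.2) / (3*1.37) = 0.5231
Cpk = min(Cpu, Cpl) = 0.5231

0.5231


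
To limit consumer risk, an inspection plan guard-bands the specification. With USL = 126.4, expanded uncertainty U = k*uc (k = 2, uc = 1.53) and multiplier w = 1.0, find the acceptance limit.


U = k * uc = 2 * 1.53 = 3.06
guard band g = w * U = 1.0 * 3.06 = 3.06
AL = USL - g = 126.4 - 3.06
AL = 123.3400

123.3400


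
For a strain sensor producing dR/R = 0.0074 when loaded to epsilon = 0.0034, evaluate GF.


GF = (dR/R) / epsilon
= 0.0074 / 0.0034
= 2.1765

2.1765


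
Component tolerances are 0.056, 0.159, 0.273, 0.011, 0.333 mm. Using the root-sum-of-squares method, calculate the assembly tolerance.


RSS = sqrt(0.056^2 + 0.159^2 + 0.273^2 + 0.011^2 + 0.333^2)
= sqrt(0.213956)
= 0.4626

0.4626


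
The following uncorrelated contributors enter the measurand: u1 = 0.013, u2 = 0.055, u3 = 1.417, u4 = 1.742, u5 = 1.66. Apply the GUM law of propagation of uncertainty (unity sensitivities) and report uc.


uc = sqrt(0.013^2 + 0.055^2 + 1.417^2 + 1.742^2 + 1.66^2)
uc = sqrt(7.801247)
uc = 2.7931

2.7931


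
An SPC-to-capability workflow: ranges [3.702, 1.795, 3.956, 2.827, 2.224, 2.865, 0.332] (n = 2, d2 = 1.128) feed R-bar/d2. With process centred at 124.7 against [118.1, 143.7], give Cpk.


R_bar = (3.702 + 1.795 + 3.956 + 2.827 + 2.224 + 2.865 + 0.332) / 7 = 2.5287143
sigma = R_bar / d2 = 2.5287143 / 1.128 = 2.241768
Cp = (USL - LSL)/(6*sigma) = (143.7 - 118.1)/(6*2.241768) = 1.9033
Cpu = (143.7 - 124.7)/(3*2.241768) = 2.8252
Cpl = (124.7 - 118.1)/(3*2.241768) = 0.9814
Cpk = min(Cpu, Cpl) = 0.9814

0.9814


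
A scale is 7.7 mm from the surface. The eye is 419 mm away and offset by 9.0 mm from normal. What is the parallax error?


error = h * offset / d
= 7.7 * 9.0 / 419
= 0.1654

0.1654


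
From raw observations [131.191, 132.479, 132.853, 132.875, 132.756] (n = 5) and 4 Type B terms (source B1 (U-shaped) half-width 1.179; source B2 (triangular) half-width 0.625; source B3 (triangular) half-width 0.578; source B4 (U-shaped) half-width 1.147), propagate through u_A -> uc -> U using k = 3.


mean = (131.191 + 132.479 + 132.853 + 132.875 + 132.756) / 5 = 132.4308
s = sqrt(sum((x - mean)^2)/(n-1)) = 0.71076522
u_A = s / sqrt(n) = 0.71076522 / sqrt(5) = 0.31786387
u_B1 = 1.179 / sqrt(2) = 0.8336789
u_B2 = 0.625 / sqrt(6) = 0.25515518
u_B3 = 0.578 / sqrt(6) = 0.23596751
u_B4 = 1.147 / sqrt(2) = 0.81105148
uc = sqrt(0.31786387^2 + 0.8336789^2 + 0.25515518^2 + 0.23596751^2 + 0.81105148^2) = 1.2548495
U = k * uc = 3 * 1.2548495
U = 3.7645

3.7645


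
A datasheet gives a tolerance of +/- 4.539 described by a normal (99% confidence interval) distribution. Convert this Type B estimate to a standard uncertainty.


u_B = half_width / 2.576
u_B = 4.539 / 2.576
u_B = 1.7620

1.7620


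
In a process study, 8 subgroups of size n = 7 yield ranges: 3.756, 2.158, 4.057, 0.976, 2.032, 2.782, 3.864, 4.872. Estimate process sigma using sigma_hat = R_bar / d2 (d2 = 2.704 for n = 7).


R_bar = (3.756 + 2.158 + 4.057 + 0.976 + 2.032 + 2.782 + 3.864 + 4.872) / 8
R_bar = 24.497 / 8 = 3.062125
sigma_hat = R_bar / d2 = 3.062125 / 2.704 = 1.1324

1.1324


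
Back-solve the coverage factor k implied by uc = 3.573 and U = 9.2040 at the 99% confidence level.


k = U / uc
k = 9.2040 / 3.573
k = 2.576

2.576


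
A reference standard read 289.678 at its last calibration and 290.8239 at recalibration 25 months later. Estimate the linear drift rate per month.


rate = (v2 - v1) / months
= (290.8239 - 289.678) / 25
= 1.1459 / 25
= 0.0458

0.0458


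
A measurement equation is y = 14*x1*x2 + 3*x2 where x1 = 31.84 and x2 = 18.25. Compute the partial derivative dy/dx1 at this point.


y = 14*x1*x2 + 3*x2
dy/dx1 = 14*x2
Evaluate at x2 = 18.25: c1 = 14 * 18.25
c1 = 255.5000

255.5000


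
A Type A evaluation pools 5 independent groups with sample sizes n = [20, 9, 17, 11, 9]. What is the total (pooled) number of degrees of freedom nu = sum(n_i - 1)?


nu = sum_i (n_i - 1)
nu = ((20 - 1) + (9 - 1) + (17 - 1) + (11 - 1) + (9 - 1))
nu = 19 + 8 + 16 + 10 + 8
nu = 61

61


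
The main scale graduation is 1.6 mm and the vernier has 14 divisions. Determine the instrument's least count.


LC = MSD / n_div
= 1.6 / 14
= 0.1143

0.1143


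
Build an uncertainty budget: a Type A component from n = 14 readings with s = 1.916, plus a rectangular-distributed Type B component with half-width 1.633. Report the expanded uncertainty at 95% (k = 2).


u_A = s / sqrt(n) = 1.916 / sqrt(14) = 0.51207254
u_B = half_width / sqrt(3) = 1.633 / sqrt(3) = 0.94281299
uc = sqrt(u_A^2 + u_B^2) = sqrt(0.51207254^2 + 0.94281299^2) = 1.0729001
U = k * uc = 2 * 1.0729001
U = 2.1458

2.1458


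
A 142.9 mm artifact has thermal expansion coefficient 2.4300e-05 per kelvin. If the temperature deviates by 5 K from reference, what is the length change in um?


dL = L * alpha * dT
= 142.9 * 2.4300e-05 * 5
= 0.0173624 mm
dL_um = 0.0173624 * 1000 = 17.3624 um

17.3624


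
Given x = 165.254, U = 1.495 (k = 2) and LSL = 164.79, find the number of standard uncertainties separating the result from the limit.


u = U / k = 1.495 / 2 = 0.7475
margin = |LSL - x| = |164.79 - 165.254| = 0.464
z = margin / u = 0.464 / 0.7475
z = 0.6207

0.6207


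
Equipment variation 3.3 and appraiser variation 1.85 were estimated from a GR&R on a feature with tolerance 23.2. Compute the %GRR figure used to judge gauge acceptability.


GRR = sqrt(EV^2 + AV^2) = sqrt(3.3^2 + 1.85^2) = 3.7831865
%GRR = GRR / tol * 100 = 3.7831865 / 23.2 * 100
%GRR = 16.3068

16.3068


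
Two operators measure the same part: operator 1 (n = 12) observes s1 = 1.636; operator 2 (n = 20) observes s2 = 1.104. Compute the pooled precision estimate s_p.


s_p = sqrt(((n1-1)*s1^2 + (n2-1)*s2^2) / (n1+n2-2))
numerator = (12-1)*1.636^2 + (20-1)*1.104^2 = 29.441456 + 23.157504 = 52.59896
denominator = 12 + 20 - 2 = 30
s_p^2 = 52.59896 / 30 = 1.7532987
s_p = sqrt(1.7532987) = 1.3241

1.3241


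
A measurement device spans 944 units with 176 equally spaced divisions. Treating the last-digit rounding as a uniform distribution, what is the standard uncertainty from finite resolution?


resolution = range / divisions
resolution = 944 / 176 = 5.3636364
u_res = resolution / (2*sqrt(3))
u_res = 5.3636364 / 3.4641016
u_res = 1.5483

1.5483


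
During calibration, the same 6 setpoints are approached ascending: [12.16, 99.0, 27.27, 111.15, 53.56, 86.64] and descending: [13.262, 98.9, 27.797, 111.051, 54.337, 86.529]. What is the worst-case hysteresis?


|12.16 - 13.262| = 1.1020
|99.0 - 98.9| = 0.1000
|27.27 - 27.797| = 0.5270
|111.15 - 111.051| = 0.0990
|53.56 - 54.337| = 0.7770
|86.64 - 86.529| = 0.1110
hysteresis = max(diffs) = 1.1020

1.1020


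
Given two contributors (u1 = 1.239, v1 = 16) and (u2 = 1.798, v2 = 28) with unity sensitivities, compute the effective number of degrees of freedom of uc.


uc = sqrt(u1^2 + u2^2) = sqrt(1.239^2 + 1.798^2) = 2.1835579
v_eff = uc^4 / (u1^4/v1 + u2^4/v2)
= 2.1835579^4 / (1.239^4/16 + 1.798^4/28)
= 22.73311 / 0.52053806
v_eff = 43.6723

43.6723


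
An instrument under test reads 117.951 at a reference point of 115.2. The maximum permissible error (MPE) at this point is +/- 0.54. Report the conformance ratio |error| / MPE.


e = indication - reference = 117.951 - 115.2 = 2.7510
|e| = 2.7510
ratio = |e| / MPE = 2.7510 / 0.54
ratio = 5.0944

5.0944


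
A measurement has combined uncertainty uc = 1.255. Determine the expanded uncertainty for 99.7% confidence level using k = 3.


U = k * uc
U = 3 * 1.255
U = 3.7650

3.7650


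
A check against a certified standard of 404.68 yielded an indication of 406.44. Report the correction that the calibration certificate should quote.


Correction = standard - reading
= 404.68 - 406.44
= -1.7600

-1.7600


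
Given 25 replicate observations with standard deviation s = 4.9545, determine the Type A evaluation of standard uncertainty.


u_A = s / sqrt(n)
u_A = 4.9545 / sqrt(25)
u_A = 4.9545 / 5
u_A = 0.9909

0.9909


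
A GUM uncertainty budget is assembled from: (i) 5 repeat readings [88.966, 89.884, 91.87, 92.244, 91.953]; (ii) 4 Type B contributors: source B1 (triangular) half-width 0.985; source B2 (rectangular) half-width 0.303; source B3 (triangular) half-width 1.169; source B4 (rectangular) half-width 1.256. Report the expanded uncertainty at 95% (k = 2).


mean = (88.966 + 89.884 + 91.87 + 92.244 + 91.953) / 5 = 90.9834
s = sqrt(sum((x - mean)^2)/(n-1)) = 1.4657659
u_A = s / sqrt(n) = 1.4657659 / sqrt(5) = 0.65551044
u_B1 = 0.985 / sqrt(6) = 0.40212457
u_B2 = 0.303 / sqrt(3) = 0.17493713
u_B3 = 1.169 / sqrt(6) = 0.47724225
u_B4 = 1.256 / sqrt(3) = 0.72515194
uc = sqrt(0.65551044^2 + 0.40212457^2 + 0.17493713^2 + 0.47724225^2 + 0.72515194^2) = 1.1728626
U = k * uc = 2 * 1.1728626
U = 2.3457

2.3457


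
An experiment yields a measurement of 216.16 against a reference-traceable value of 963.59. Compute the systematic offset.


Systematic error = measured - true
= 216.16 - 963.59
= -747.4300

-747.4300


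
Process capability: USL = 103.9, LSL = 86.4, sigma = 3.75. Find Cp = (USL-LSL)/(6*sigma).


Cp = (USL - LSL) / (6 * sigma)
= (103.9 - 86.4) / (6 * 3.75)
= 17.5000 / 22.5000
= 0.7778

0.7778


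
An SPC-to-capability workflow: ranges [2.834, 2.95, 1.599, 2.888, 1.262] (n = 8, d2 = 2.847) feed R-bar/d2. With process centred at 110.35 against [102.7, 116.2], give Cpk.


R_bar = (2.834 + 2.95 + 1.599 + 2.888 + 1.262) / 5 = 2.3066
sigma = R_bar / d2 = 2.3066 / 2.847 = 0.81018616
Cp = (USL - LSL)/(6*sigma) = (116.2 - 102.7)/(6*0.81018616) = 2.7771
Cpu = (116.2 - 110.35)/(3*0.81018616) = 2.4069
Cpl = (110.35 - 102.7)/(3*0.81018616) = 3.1474
Cpk = min(Cpu, Cpl) = 2.4069

2.4069


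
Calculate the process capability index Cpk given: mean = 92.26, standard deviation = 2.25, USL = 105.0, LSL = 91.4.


Cpu = (USL - mean) / (3*sigma) = (105.0 - 92.26) / (3*2.25) = 1.8874
Cpl = (mean - LSL) / (3*sigma) = (92.26 - 91.4) / (3*2.25) = 0.1274
Cpk = min(Cpu, Cpl) = 0.1274

0.1274


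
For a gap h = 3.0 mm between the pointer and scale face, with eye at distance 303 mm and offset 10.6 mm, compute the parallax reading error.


error = h * offset / d
= 3.0 * 10.6 / 303
= 0.1050

0.1050


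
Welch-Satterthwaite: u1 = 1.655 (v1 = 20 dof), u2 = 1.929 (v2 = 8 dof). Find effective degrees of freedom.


uc = sqrt(u1^2 + u2^2) = sqrt(1.655^2 + 1.929^2) = 2.541666
v_eff = uc^4 / (u1^4/v1 + u2^4/v2)
= 2.541666^4 / (1.655^4/20 + 1.929^4/8)
= 41.732453 / 2.1058812
v_eff = 19.8171

19.8171


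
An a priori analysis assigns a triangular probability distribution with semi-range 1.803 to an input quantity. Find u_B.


u_B = half_width / sqrt(6)
u_B = 1.803 / 2.4494897
u_B = 0.7361

0.7361


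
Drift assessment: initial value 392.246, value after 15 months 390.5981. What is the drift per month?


rate = (v2 - v1) / months
= (390.5981 - 392.246) / 15
= -1.6479 / 15
= -0.1099

-0.1099


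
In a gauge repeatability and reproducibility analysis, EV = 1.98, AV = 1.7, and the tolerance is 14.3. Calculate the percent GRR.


GRR = sqrt(EV^2 + AV^2) = sqrt(1.98^2 + 1.7^2) = 2.6096743
%GRR = GRR / tol * 100 = 2.6096743 / 14.3 * 100
%GRR = 18.2495

18.2495


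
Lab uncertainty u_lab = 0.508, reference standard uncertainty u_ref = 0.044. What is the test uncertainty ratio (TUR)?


TUR = u_lab / u_ref
= 0.508 / 0.044
= 11.5455

11.5455


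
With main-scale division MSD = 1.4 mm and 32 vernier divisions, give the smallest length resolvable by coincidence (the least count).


LC = MSD / n_div
= 1.4 / 32
= 0.0437

0.0437


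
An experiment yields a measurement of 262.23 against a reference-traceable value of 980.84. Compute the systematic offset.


Systematic error = measured - true
= 262.23 - 980.84
= -718.6100

-718.6100


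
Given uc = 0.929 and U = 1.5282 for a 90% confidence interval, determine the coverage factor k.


k = U / uc
k = 1.5282 / 0.929
k = 1.645

1.645


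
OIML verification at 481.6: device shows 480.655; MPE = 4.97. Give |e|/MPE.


e = indication - reference = 480.655 - 481.6 = -0.9450
|e| = 0.9450
ratio = |e| / MPE = 0.9450 / 4.97
ratio = 0.1901

0.1901


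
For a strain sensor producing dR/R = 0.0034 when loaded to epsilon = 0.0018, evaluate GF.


GF = (dR/R) / epsilon
= 0.0034 / 0.0018
= 1.8889

1.8889


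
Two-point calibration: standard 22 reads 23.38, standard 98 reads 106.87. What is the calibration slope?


slope = (y2 - y1) / (x2 - x1)
= (106.87 - 23.38) / (98 - 22)
= 83.4900 / 76
= 1.0986

1.0986


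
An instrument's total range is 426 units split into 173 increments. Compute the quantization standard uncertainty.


resolution = range / divisions
resolution = 426 / 173 = 2.4624277
u_res = resolution / (2*sqrt(3))
u_res = 2.4624277 / 3.4641016
u_res = 0.7108

0.7108


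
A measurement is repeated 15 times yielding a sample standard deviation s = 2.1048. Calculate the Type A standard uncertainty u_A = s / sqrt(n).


u_A = s / sqrt(n)
u_A = 2.1048 / sqrt(15)
u_A = 2.1048 / 3.8729833
u_A = 0.5435

0.5435


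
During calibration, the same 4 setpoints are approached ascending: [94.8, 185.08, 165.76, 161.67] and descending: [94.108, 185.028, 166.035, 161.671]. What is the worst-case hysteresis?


|94.8 - 94.108| = 0.6920
|185.08 - 185.028| = 0.0520
|165.76 - 166.035| = 0.2750
|161.67 - 161.671| = 0.0010
hysteresis = max(diffs) = 0.6920

0.6920


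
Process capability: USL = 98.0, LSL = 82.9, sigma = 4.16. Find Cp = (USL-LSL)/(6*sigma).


Cp = (USL - LSL) / (6 * sigma)
= (98.0 - 82.9) / (6 * 4.16)
= 15.1000 / 24.9600
= 0.6050

0.6050


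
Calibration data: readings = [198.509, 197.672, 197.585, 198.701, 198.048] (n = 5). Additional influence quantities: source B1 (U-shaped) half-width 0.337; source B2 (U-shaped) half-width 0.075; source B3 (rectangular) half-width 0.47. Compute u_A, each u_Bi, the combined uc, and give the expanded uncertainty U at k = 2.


mean = (198.509 + 197.672 + 197.585 + 198.701 + 198.048) / 5 = 198.103
s = sqrt(sum((x - mean)^2)/(n-1)) = 0.49486109
u_A = s / sqrt(n) = 0.49486109 / sqrt(5) = 0.22130861
u_B1 = 0.337 / sqrt(2) = 0.23829499
u_B2 = 0.075 / sqrt(2) = 0.053033009
u_B3 = 0.47 / sqrt(3) = 0.27135463
uc = sqrt(0.22130861^2 + 0.23829499^2 + 0.053033009^2 + 0.27135463^2) = 0.4268581
U = k * uc = 2 * 0.4268581
U = 0.8537

0.8537


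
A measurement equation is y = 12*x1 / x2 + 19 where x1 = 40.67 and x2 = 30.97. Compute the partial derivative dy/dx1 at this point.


y = 12*x1 / x2 + 19
dy/dx1 = 12/x2
Evaluate at x2 = 30.97: c1 = 12 / 30.97
c1 = 0.3875

0.3875


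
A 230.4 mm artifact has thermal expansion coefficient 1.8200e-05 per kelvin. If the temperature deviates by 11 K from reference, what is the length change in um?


dL = L * alpha * dT
= 230.4 * 1.8200e-05 * 11
= 0.0461261 mm
dL_um = 0.0461261 * 1000 = 46.1261 um

46.1261


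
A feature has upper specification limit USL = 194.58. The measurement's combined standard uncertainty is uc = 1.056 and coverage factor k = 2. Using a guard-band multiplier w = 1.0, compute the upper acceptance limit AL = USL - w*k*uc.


U = k * uc = 2 * 1.056 = 2.112
guard band g = w * U = 1.0 * 2.112 = 2.112
AL = USL - g = 194.58 - 2.112
AL = 192.4680

192.4680


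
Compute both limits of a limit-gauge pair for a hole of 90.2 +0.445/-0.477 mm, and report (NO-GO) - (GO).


GO = nominal - lower_tol (smallest hole = maximum material condition)
GO = 90.2 - 0.477 = 89.723
NO-GO = nominal + upper_tol (largest hole = least material condition)
NO-GO = 90.2 + 0.445 = 90.645
spread = NO-GO - GO = 90.645 - 89.723 = 0.9220

0.9220


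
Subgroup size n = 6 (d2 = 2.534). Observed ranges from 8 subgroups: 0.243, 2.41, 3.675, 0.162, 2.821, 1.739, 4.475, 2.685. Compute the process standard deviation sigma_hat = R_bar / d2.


R_bar = (0.243 + 2.41 + 3.675 + 0.162 + 2.821 + 1.739 + 4.475 + 2.685) / 8
R_bar = 18.21 / 8 = 2.27625
sigma_hat = R_bar / d2 = 2.27625 / 2.534 = 0.8983

0.8983


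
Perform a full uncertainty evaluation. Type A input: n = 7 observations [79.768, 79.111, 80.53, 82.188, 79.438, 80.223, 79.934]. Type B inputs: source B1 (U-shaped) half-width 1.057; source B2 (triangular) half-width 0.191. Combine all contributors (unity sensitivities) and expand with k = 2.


mean = (79.768 + 79.111 + 80.53 + 82.188 + 79.438 + 80.223 + 79.934) / 7 = 80.17028571
s = sqrt(sum((x - mean)^2)/(n-1)) = 1.0065897
u_A = s / sqrt(n) = 1.0065897 / sqrt(7) = 0.38045515
u_B1 = 1.057 / sqrt(2) = 0.74741187
u_B2 = 0.191 / sqrt(6) = 0.077975423
uc = sqrt(0.38045515^2 + 0.74741187^2 + 0.077975423^2) = 0.84228902
U = k * uc = 2 * 0.84228902
U = 1.6846

1.6846


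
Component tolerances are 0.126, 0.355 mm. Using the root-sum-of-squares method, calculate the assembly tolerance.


RSS = sqrt(0.126^2 + 0.355^2)
= sqrt(0.141901)
= 0.3767

0.3767


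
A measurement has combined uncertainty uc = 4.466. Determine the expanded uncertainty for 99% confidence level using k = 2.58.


U = k * uc
U = 2.58 * 4.466
U = 11.5223

11.5223


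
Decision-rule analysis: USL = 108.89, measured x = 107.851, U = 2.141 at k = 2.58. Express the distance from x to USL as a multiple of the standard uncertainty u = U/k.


u = U / k = 2.141 / 2.58 = 0.82984496
margin = |USL - x| = |108.89 - 107.851| = 1.039
z = margin / u = 1.039 / 0.82984496
z = 1.2520

1.2520


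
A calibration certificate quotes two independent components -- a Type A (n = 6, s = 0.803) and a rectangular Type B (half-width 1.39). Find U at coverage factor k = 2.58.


u_A = s / sqrt(n) = 0.803 / sqrt(6) = 0.32782338
u_B = half_width / sqrt(3) = 1.39 / sqrt(3) = 0.80251687
uc = sqrt(u_A^2 + u_B^2) = sqrt(0.32782338^2 + 0.80251687^2) = 0.86689186
U = k * uc = 2.58 * 0.86689186
U = 2.2366

2.2366


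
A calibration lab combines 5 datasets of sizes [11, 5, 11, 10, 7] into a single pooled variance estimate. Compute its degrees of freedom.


nu = sum_i (n_i - 1)
nu = ((11 - 1) + (5 - 1) + (11 - 1) + (10 - 1) + (7 - 1))
nu = 10 + 4 + 10 + 9 + 6
nu = 39

39


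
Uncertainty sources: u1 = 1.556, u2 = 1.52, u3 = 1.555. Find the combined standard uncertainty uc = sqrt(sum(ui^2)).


uc = sqrt(1.556^2 + 1.52^2 + 1.555^2)
uc = sqrt(7.149561)
uc = 2.6739

2.6739


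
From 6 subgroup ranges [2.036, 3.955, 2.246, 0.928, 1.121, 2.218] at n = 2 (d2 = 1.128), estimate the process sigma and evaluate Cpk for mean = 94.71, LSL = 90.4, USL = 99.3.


R_bar = (2.036 + 3.955 + 2.246 + 0.928 + 1.121 + 2.218) / 6 = 2.084
sigma = R_bar / d2 = 2.084 / 1.128 = 1.8475177
Cp = (USL - LSL)/(6*sigma) = (99.3 - 90.4)/(6*1.8475177) = 0.8029
Cpu = (99.3 - 94.71)/(3*1.8475177) = 0.8281
Cpl = (94.71 - 90.4)/(3*1.8475177) = 0.7776
Cpk = min(Cpu, Cpl) = 0.7776

0.7776


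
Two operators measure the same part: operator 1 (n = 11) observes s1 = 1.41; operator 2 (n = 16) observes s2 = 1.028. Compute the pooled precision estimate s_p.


s_p = sqrt(((n1-1)*s1^2 + (n2-1)*s2^2) / (n1+n2-2))
numerator = (11-1)*1.41^2 + (16-1)*1.028^2 = 19.881 + 15.85176 = 35.73276
denominator = 11 + 16 - 2 = 25
s_p^2 = 35.73276 / 25 = 1.4293104
s_p = sqrt(1.4293104) = 1.1955

1.1955


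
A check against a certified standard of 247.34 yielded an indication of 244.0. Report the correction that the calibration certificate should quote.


Correction = standard - reading
= 247.34 - 244.0
= 3.3400

3.3400


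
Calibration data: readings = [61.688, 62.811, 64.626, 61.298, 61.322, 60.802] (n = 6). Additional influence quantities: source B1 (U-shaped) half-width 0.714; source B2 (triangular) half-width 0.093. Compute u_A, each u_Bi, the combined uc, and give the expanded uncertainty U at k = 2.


mean = (61.688 + 62.811 + 64.626 + 61.298 + 61.322 + 60.802) / 6 = 62.09116667
s = sqrt(sum((x - mean)^2)/(n-1)) = 1.4134189
u_A = s / sqrt(n) = 1.4134189 / sqrt(6) = 0.57702585
u_B1 = 0.714 / sqrt(2) = 0.50487424
u_B2 = 0.093 / sqrt(6) = 0.037967091
uc = sqrt(0.57702585^2 + 0.50487424^2 + 0.037967091^2) = 0.76765769
U = k * uc = 2 * 0.76765769
U = 1.5353

1.5353


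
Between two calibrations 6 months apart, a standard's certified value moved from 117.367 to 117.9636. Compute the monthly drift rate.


rate = (v2 - v1) / months
= (117.9636 - 117.367) / 6
= 0.5966 / 6
= 0.0994

0.0994


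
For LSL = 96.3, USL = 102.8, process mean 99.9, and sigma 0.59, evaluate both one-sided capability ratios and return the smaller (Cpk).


Cpu = (USL - mean) / (3*sigma) = (102.8 - 99.9) / (3*0.59) = 1.6384
Cpl = (mean - LSL) / (3*sigma) = (99.9 - 96.3) / (3*0.59) = 2.0339
Cpk = min(Cpu, Cpl) = 1.6384

1.6384


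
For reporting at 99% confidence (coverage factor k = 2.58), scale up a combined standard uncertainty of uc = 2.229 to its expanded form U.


U = k * uc
U = 2.58 * 2.229
U = 5.7508

5.7508


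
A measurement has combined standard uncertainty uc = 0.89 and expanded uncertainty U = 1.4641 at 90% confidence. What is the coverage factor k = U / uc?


k = U / uc
k = 1.4641 / 0.89
k = 1.645

1.645


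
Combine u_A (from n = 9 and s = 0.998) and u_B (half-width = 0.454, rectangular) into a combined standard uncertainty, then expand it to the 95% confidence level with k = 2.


u_A = s / sqrt(n) = 0.998 / sqrt(9) = 0.33266667
u_B = half_width / sqrt(3) = 0.454 / sqrt(3) = 0.26211702
uc = sqrt(u_A^2 + u_B^2) = sqrt(0.33266667^2 + 0.26211702^2) = 0.42352384
U = k * uc = 2 * 0.42352384
U = 0.8470

0.8470


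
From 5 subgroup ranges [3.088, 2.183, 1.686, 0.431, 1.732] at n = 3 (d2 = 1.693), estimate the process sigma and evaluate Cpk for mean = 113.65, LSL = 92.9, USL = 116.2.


R_bar = (3.088 + 2.183 + 1.686 + 0.431 + 1.732) / 5 = 1.824
sigma = R_bar / d2 = 1.824 / 1.693 = 1.0773774
Cp = (USL - LSL)/(6*sigma) = (116.2 - 92.9)/(6*1.0773774) = 3.6044
Cpu = (116.2 - 113.65)/(3*1.0773774) = 0.7890
Cpl = (113.65 - 92.9)/(3*1.0773774) = 6.4199
Cpk = min(Cpu, Cpl) = 0.7890

0.7890


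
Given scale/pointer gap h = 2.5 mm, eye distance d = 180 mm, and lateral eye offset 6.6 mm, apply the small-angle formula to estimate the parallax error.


error = h * offset / d
= 2.5 * 6.6 / 180
= 0.0917

0.0917


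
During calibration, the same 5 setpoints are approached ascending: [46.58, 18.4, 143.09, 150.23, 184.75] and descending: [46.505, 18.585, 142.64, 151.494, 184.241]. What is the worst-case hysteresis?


|46.58 - 46.505| = 0.0750
|18.4 - 18.585| = 0.1850
|143.09 - 142.64| = 0.4500
|150.23 - 151.494| = 1.2640
|184.75 - 184.241| = 0.5090
hysteresis = max(diffs) = 1.2640

1.2640


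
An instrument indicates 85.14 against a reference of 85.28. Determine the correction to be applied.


Correction = standard - reading
= 85.28 - 85.14
= 0.1400

0.1400


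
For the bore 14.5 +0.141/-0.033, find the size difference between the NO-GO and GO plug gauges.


GO = nominal - lower_tol (smallest hole = maximum material condition)
GO = 14.5 - 0.033 = 14.467
NO-GO = nominal + upper_tol (largest hole = least material condition)
NO-GO = 14.5 + 0.141 = 14.641
spread = NO-GO - GO = 14.641 - 14.467 = 0.1740

0.1740


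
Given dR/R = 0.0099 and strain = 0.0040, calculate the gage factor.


GF = (dR/R) / epsilon
= 0.0099 / 0.0040
= 2.4750

2.4750


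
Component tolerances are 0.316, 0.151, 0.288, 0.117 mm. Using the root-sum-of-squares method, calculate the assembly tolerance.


RSS = sqrt(0.316^2 + 0.151^2 + 0.288^2 + 0.117^2)
= sqrt(0.21929)
= 0.4683

0.4683


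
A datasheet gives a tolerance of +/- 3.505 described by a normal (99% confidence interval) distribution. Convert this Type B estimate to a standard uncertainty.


u_B = half_width / 2.576
u_B = 3.505 / 2.576
u_B = 1.3606

1.3606


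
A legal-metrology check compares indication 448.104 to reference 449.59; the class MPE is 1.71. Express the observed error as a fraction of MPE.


e = indication - reference = 448.104 - 449.59 = -1.4860
|e| = 1.4860
ratio = |e| / MPE = 1.4860 / 1.71
ratio = 0.8690

0.8690


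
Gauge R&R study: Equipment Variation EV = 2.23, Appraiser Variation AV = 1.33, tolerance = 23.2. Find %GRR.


GRR = sqrt(EV^2 + AV^2) = sqrt(2.23^2 + 1.33^2) = 2.5964976
%GRR = GRR / tol * 100 = 2.5964976 / 23.2 * 100
%GRR = 11.1918

11.1918


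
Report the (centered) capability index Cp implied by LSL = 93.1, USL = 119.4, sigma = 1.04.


Cp = (USL - LSL) / (6 * sigma)
= (119.4 - 93.1) / (6 * 1.04)
= 26.3000 / 6.2400
= 4.2147

4.2147


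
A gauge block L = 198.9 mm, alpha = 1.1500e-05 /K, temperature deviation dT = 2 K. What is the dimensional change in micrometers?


dL = L * alpha * dT
= 198.9 * 1.1500e-05 * 2
= 0.0045747 mm
dL_um = 0.0045747 * 1000 = 4.5747 um

4.5747


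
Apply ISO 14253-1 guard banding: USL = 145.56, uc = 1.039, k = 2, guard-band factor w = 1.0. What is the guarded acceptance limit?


U = k * uc = 2 * 1.039 = 2.078
guard band g = w * U = 1.0 * 2.078 = 2.078
AL = USL - g = 145.56 - 2.078
AL = 143.4820

143.4820


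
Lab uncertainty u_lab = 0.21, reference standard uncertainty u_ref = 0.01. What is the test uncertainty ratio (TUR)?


TUR = u_lab / u_ref
= 0.21 / 0.01
= 21.0000

21.0000


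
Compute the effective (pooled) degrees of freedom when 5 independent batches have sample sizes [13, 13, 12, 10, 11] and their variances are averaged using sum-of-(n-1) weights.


nu = sum_i (n_i - 1)
nu = ((13 - 1) + (13 - 1) + (12 - 1) + (10 - 1) + (11 - 1))
nu = 12 + 12 + 11 + 9 + 10
nu = 54

54


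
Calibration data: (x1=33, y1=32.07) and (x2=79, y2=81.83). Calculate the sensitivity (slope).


slope = (y2 - y1) / (x2 - x1)
= (81.83 - 32.07) / (79 - 33)
= 49.7600 / 46
= 1.0817

1.0817


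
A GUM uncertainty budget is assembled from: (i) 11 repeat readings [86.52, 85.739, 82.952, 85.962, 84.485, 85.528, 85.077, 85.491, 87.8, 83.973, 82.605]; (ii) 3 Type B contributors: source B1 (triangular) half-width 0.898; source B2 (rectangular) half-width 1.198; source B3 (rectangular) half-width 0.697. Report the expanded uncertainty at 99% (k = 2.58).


mean = (86.52 + 85.739 + 82.952 + 85.962 + 84.485 + 85.528 + 85.077 + 85.491 + 87.8 + 83.973 + 82.605) / 11 = 85.10290909
s = sqrt(sum((x - mean)^2)/(n-1)) = 1.5258292
u_A = s / sqrt(n) = 1.5258292 / sqrt(11) = 0.46005481
u_B1 = 0.898 / sqrt(6) = 0.36660696
u_B2 = 1.198 / sqrt(3) = 0.69166562
u_B3 = 0.697 / sqrt(3) = 0.40241314
uc = sqrt(0.46005481^2 + 0.36660696^2 + 0.69166562^2 + 0.40241314^2) = 0.99317106
U = k * uc = 2.58 * 0.99317106
U = 2.5624

2.5624


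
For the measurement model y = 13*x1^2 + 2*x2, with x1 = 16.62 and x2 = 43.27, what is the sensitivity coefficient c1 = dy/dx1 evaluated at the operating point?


y = 13*x1^2 + 2*x2
dy/dx1 = 2*13*x1
Evaluate at x1 = 16.62: c1 = 26 * 16.62
c1 = 432.1200

432.1200


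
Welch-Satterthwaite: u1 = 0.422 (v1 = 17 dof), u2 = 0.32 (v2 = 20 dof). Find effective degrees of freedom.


uc = sqrt(u1^2 + u2^2) = sqrt(0.422^2 + 0.32^2) = 0.5296074
v_eff = uc^4 / (u1^4/v1 + u2^4/v2)
= 0.5296074^4 / (0.422^4/17 + 0.32^4/20)
= 0.078671273 / 0.0023898122
v_eff = 32.9194

32.9194


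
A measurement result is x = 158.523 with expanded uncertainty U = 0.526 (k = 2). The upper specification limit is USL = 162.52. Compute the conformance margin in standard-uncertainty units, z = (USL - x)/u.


u = U / k = 0.526 / 2 = 0.263
margin = |USL - x| = |162.52 - 158.523| = 3.997
z = margin / u = 3.997 / 0.263
z = 15.1977

15.1977


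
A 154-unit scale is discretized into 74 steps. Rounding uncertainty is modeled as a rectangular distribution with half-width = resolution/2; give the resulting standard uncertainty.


resolution = range / divisions
resolution = 154 / 74 = 2.0810811
u_res = resolution / (2*sqrt(3))
u_res = 2.0810811 / 3.4641016
u_res = 0.6008

0.6008


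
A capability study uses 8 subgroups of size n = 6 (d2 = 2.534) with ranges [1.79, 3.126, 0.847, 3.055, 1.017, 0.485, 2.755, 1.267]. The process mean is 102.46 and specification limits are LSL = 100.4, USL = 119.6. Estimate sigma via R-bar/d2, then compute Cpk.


R_bar = (1.79 + 3.126 + 0.847 + 3.055 + 1.017 + 0.485 + 2.755 + 1.267) / 8 = 1.79275
sigma = R_bar / d2 = 1.79275 / 2.534 = 0.7074783
Cp = (USL - LSL)/(6*sigma) = (119.6 - 100.4)/(6*0.7074783) = 4.5231
Cpu = (119.6 - 102.46)/(3*0.7074783) = 8.0756
Cpl = (102.46 - 100.4)/(3*0.7074783) = 0.9706
Cpk = min(Cpu, Cpl) = 0.9706

0.9706


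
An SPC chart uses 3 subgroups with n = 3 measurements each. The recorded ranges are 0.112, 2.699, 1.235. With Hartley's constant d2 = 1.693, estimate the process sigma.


R_bar = (0.112 + 2.699 + 1.235) / 3
R_bar = 4.046 / 3 = 1.3486667
sigma_hat = R_bar / d2 = 1.3486667 / 1.693 = 0.7966

0.7966


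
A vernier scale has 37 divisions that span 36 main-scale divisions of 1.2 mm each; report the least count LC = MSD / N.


LC = MSD / n_div
= 1.2 / 37
= 0.0324

0.0324


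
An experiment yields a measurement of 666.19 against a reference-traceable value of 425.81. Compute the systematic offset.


Systematic error = measured - true
= 666.19 - 425.81
= 240.3800

240.3800


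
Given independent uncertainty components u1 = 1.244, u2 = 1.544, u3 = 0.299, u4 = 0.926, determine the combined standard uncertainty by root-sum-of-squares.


uc = sqrt(1.244^2 + 1.544^2 + 0.299^2 + 0.926^2)
uc = sqrt(4.878349)
uc = 2.2087

2.2087


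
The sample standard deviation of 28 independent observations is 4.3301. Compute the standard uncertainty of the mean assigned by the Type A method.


u_A = s / sqrt(n)
u_A = 4.3301 / sqrt(28)
u_A = 4.3301 / 5.2915026
u_A = 0.8183

0.8183


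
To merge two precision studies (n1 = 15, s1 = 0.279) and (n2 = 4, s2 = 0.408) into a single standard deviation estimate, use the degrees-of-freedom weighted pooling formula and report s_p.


s_p = sqrt(((n1-1)*s1^2 + (n2-1)*s2^2) / (n1+n2-2))
numerator = (15-1)*0.279^2 + (4-1)*0.408^2 = 1.089774 + 0.499392 = 1.589166
denominator = 15 + 4 - 2 = 17
s_p^2 = 1.589166 / 17 = 0.093480353
s_p = sqrt(0.093480353) = 0.3057

0.3057


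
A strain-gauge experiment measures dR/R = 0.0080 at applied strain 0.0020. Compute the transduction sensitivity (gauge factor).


GF = (dR/R) / epsilon
= 0.0080 / 0.0020
= 4.0000

4.0000


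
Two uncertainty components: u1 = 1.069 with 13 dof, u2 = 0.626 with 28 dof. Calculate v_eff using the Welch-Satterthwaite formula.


uc = sqrt(u1^2 + u2^2) = sqrt(1.069^2 + 0.626^2) = 1.2388047
v_eff = uc^4 / (u1^4/v1 + u2^4/v2)
= 1.2388047^4 / (1.069^4/13 + 0.626^4/28)
= 2.355111 / 0.10593858
v_eff = 22.2309

22.2309


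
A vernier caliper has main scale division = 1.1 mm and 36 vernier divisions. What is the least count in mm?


LC = MSD / n_div
= 1.1 / 36
= 0.0306

0.0306


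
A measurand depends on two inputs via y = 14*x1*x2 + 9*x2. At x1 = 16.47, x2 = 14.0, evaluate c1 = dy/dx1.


y = 14*x1*x2 + 9*x2
dy/dx1 = 14*x2
Evaluate at x2 = 14.0: c1 = 14 * 14.0
c1 = 196.0000

196.0000


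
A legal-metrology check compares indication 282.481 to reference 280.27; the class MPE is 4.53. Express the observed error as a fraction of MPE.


e = indication - reference = 282.481 - 280.27 = 2.2110
|e| = 2.2110
ratio = |e| / MPE = 2.2110 / 4.53
ratio = 0.4881

0.4881


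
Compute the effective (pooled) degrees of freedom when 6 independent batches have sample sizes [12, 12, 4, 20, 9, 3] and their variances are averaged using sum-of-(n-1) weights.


nu = sum_i (n_i - 1)
nu = ((12 - 1) + (12 - 1) + (4 - 1) + (20 - 1) + (9 - 1) + (3 - 1))
nu = 11 + 11 + 3 + 19 + 8 + 2
nu = 54

54


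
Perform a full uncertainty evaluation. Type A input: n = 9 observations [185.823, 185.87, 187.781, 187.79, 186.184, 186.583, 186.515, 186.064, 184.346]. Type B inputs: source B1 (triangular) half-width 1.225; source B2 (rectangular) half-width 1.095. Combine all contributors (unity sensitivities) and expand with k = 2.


mean = (185.823 + 185.87 + 187.781 + 187.79 + 186.184 + 186.583 + 186.515 + 186.064 + 184.346) / 9 = 186.3284444
s = sqrt(sum((x - mean)^2)/(n-1)) = 1.0507254
u_A = s / sqrt(n) = 1.0507254 / sqrt(9) = 0.3502418
u_B1 = 1.225 / sqrt(6) = 0.50010416
u_B2 = 1.095 / sqrt(3) = 0.63219854
uc = sqrt(0.3502418^2 + 0.50010416^2 + 0.63219854^2) = 0.87889048
U = k * uc = 2 * 0.87889048
U = 1.7578

1.7578


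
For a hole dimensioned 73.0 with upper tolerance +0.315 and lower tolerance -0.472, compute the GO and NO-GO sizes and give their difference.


GO = nominal - lower_tol (smallest hole = maximum material condition)
GO = 73.0 - 0.472 = 72.528
NO-GO = nominal + upper_tol (largest hole = least material condition)
NO-GO = 73.0 + 0.315 = 73.315
spread = NO-GO - GO = 73.315 - 72.528 = 0.7870

0.7870


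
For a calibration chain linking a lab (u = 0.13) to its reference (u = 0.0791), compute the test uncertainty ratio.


TUR = u_lab / u_ref
= 0.13 / 0.0791
= 1.6435

1.6435


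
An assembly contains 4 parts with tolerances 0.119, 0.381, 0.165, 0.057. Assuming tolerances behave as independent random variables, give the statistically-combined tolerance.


RSS = sqrt(0.119^2 + 0.381^2 + 0.165^2 + 0.057^2)
= sqrt(0.189796)
= 0.4357

0.4357


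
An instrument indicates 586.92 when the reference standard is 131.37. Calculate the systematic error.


Systematic error = measured - true
= 586.92 - 131.37
= 455.5500

455.5500


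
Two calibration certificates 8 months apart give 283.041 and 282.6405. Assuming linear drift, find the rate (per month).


rate = (v2 - v1) / months
= (282.6405 - 283.041) / 8
= -0.4005 / 8
= -0.0501

-0.0501


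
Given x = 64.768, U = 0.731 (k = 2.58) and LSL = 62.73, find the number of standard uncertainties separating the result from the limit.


u = U / k = 0.731 / 2.58 = 0.28333333
margin = |LSL - x| = |62.73 - 64.768| = 2.038
z = margin / u = 2.038 / 0.28333333
z = 7.1929

7.1929


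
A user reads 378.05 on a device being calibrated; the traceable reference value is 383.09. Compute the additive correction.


Correction = standard - reading
= 383.09 - 378.05
= 5.0400

5.0400


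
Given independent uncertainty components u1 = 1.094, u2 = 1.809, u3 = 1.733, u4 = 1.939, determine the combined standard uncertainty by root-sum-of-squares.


uc = sqrt(1.094^2 + 1.809^2 + 1.733^2 + 1.939^2)
uc = sqrt(11.232327)
uc = 3.3515

3.3515


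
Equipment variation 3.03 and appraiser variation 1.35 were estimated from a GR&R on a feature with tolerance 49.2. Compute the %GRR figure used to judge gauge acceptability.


GRR = sqrt(EV^2 + AV^2) = sqrt(3.03^2 + 1.35^2) = 3.3171373
%GRR = GRR / tol * 100 = 3.3171373 / 49.2 * 100
%GRR = 6.7421

6.7421


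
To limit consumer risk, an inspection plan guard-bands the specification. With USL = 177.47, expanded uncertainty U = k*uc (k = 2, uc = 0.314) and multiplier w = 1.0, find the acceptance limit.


U = k * uc = 2 * 0.314 = 0.628
guard band g = w * U = 1.0 * 0.628 = 0.628
AL = USL - g = 177.47 - 0.628
AL = 176.8420

176.8420


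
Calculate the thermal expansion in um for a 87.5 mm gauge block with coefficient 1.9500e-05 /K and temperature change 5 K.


dL = L * alpha * dT
= 87.5 * 1.9500e-05 * 5
= 0.0085312 mm
dL_um = 0.0085312 * 1000 = 8.5312 um

8.5312


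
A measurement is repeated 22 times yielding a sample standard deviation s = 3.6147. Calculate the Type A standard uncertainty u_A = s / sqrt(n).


u_A = s / sqrt(n)
u_A = 3.6147 / sqrt(22)
u_A = 3.6147 / 4.6904158
u_A = 0.7707

0.7707


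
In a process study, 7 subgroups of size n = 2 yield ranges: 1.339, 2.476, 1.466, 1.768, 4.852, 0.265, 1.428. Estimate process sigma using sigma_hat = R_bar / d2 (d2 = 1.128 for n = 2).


R_bar = (1.339 + 2.476 + 1.466 + 1.768 + 4.852 + 0.265 + 1.428) / 7
R_bar = 13.594 / 7 = 1.942
sigma_hat = R_bar / d2 = 1.942 / 1.128 = 1.7216

1.7216


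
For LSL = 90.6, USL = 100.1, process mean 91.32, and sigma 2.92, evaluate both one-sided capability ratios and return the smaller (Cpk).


Cpu = (USL - mean) / (3*sigma) = (100.1 - 91.32) / (3*2.92) = 1.0023
Cpl = (mean - LSL) / (3*sigma) = (91.32 - 90.6) / (3*2.92) = 0.0822
Cpk = min(Cpu, Cpl) = 0.0822

0.0822


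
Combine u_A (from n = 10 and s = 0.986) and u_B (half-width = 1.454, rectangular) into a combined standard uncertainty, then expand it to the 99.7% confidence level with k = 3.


u_A = s / sqrt(n) = 0.986 / sqrt(10) = 0.31180058
u_B = half_width / sqrt(3) = 1.454 / sqrt(3) = 0.83946729
uc = sqrt(u_A^2 + u_B^2) = sqrt(0.31180058^2 + 0.83946729^2) = 0.89550261
U = k * uc = 3 * 0.89550261
U = 2.6865

2.6865


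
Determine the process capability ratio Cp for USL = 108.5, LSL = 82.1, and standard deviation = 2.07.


Cp = (USL - LSL) / (6 * sigma)
= (108.5 - 82.1) / (6 * 2.07)
= 26.4000 / 12.4200
= 2.1256

2.1256
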